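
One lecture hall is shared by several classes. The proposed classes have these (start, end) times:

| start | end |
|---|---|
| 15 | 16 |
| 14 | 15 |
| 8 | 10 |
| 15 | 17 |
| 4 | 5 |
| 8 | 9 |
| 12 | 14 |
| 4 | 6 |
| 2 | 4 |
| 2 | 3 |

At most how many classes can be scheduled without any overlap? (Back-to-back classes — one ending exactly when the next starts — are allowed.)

6

By end time: (2,3), (2,4), (4,5), (4,6), (8,9), (8,10), (12,14), (14,15), (15,16), (15,17).
Pick (2,3); next start ≥ 3 → (4,5); next start ≥ 5 → (8,9); next start ≥ 9 → (12,14); next start ≥ 14 → (14,15); next start ≥ 15 → (15,16).
Selected 6 classes.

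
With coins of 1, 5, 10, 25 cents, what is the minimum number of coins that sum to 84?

Greedy: take as many of the largest coin as possible, then repeat with the remainder.
84 = 3×25 + 1×5 + 4×1
Total coins = 3 + 1 + 4 = 8

8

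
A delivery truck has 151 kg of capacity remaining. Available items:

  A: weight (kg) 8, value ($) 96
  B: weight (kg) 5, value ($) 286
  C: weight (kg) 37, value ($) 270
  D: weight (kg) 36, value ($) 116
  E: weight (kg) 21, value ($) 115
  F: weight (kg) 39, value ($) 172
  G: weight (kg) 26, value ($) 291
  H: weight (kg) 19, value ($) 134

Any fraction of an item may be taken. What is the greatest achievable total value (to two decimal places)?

Greedy by value/weight ratio, highest first.
Order: B (286/5=57.20) > A (96/8=12.00) > G (291/26=11.19) > C (270/37=7.30) > H (134/19=7.05) > E (115/21=5.48) > F (172/39=4.41) > D (116/36=3.22)
Fill: take B (5 @ 286) → take A (8 @ 96) → take G (26 @ 291) → take C (37 @ 270) → take H (19 @ 134) → take E (21 @ 115) → take 35/39 of F → 154.36; 151/151 used.
Total value = 1346.36

1346.36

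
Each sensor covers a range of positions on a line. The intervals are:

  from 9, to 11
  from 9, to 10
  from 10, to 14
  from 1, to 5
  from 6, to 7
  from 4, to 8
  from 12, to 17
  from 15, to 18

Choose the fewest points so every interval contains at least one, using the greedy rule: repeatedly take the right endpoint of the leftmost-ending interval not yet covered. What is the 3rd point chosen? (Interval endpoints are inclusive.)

Sorted: [1,5] [6,7] [4,8] [9,10] [9,11] [10,14] [12,17] [15,18]
{[1,5]} hit by 5; {[6,7],[4,8]} hit by 7; {[9,10],[9,11],[10,14]} hit by 10; {[12,17],[15,18]} hit by 17.
Points: 5, 7, 10, 17 (4 total).

10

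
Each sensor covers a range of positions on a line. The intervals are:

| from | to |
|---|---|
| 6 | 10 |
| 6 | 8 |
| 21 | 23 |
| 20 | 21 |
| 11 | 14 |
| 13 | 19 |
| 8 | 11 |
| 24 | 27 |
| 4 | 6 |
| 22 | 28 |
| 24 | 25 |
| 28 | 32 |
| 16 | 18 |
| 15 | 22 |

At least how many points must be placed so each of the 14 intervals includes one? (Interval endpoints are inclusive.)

Sorted: [4,6] [6,8] [6,10] [8,11] [11,14] [16,18] [13,19] [20,21] [15,22] [21,23] [24,25] [24,27] [22,28] [28,32]
{[4,6],[6,8],[6,10]} hit by 6; {[8,11],[11,14]} hit by 11; {[16,18],[13,19]} hit by 18; {[20,21],[15,22],[21,23]} hit by 21; {[24,25],[24,27],[22,28]} hit by 25; {[28,32]} hit by 32.
Points: 6, 11, 18, 21, 25, 32 (6 total).

6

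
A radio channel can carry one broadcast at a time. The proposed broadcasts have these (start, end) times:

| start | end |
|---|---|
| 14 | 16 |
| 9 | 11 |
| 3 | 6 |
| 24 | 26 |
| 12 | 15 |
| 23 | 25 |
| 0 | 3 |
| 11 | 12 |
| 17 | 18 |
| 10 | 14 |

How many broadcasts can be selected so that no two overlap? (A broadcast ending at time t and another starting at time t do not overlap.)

7

By end time: (0,3), (3,6), (9,11), (11,12), (10,14), (12,15), (14,16), (17,18), (23,25), (24,26).
Pick (0,3); next start ≥ 3 → (3,6); next start ≥ 6 → (9,11); next start ≥ 11 → (11,12); next start ≥ 12 → (12,15); next start ≥ 15 → (17,18); next start ≥ 18 → (23,25).
Selected 7 broadcasts.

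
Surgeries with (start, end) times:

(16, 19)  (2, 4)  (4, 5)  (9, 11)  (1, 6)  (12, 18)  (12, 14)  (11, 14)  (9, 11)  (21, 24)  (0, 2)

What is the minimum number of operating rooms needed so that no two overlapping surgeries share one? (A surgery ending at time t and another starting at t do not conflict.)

3

Events (time:±→running): 0:+→1 1:+→2 2:-→1 2:+→2 4:-→1 4:+→2 5:-→1 6:-→0 9:+→1 9:+→2 11:-→1 11:-→0 11:+→1 12:+→2 12:+→3 … peak 3.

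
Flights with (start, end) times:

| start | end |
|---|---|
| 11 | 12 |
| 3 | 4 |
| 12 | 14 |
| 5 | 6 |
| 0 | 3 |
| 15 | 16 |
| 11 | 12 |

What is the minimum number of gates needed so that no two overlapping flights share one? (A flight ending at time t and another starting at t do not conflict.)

2

Count concurrent intervals with a sweep; the peak is the room count.
Events (time:±→running): 0:+→1 3:-→0 3:+→1 4:-→0 5:+→1 6:-→0 11:+→1 11:+→2 … peak 2.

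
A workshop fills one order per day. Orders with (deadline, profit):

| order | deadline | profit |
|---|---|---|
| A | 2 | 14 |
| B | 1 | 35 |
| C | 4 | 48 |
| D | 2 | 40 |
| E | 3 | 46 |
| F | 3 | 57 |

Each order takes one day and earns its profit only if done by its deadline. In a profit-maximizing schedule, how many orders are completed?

4

Take jobs in profit order; each goes to the latest open slot no later than its deadline.
By profit: F(d3,57), C(d4,48), E(d3,46), D(d2,40), B(d1,35), A(d2,14)
F→slot 3; C→slot 4; E→slot 2; D→slot 1; B skipped; A skipped.
4 of 6 scheduled.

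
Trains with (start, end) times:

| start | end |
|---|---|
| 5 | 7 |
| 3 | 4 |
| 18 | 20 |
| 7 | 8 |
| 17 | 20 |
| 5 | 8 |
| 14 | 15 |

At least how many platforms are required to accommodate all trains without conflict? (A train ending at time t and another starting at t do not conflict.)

2

Events (time:±→running): 3:+→1 4:-→0 5:+→1 5:+→2 … peak 2.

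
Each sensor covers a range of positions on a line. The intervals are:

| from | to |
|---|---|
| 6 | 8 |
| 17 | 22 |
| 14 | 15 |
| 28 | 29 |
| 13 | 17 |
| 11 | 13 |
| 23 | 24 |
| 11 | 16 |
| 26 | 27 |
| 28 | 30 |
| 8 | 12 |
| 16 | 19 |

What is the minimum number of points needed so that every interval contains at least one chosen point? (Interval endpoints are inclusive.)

7

Sorted: [6,8] [8,12] [11,13] [14,15] [11,16] [13,17] [16,19] [17,22] [23,24] [26,27] [28,29] [28,30]
{[6,8],[8,12]} hit by 8; {[11,13]} hit by 13; {[14,15],[11,16],[13,17]} hit by 15; {[16,19],[17,22]} hit by 19; {[23,24]} hit by 24; {[26,27]} hit by 27; {[28,29],[28,30]} hit by 29.
Points: 8, 13, 15, 19, 24, 27, 29 (7 total).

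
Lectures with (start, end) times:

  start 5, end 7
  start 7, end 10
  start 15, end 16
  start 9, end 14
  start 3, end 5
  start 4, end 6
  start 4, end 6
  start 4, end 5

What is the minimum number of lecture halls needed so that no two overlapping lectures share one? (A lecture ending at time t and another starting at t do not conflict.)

4

The answer is the maximum number of intervals overlapping at any instant.
starts: [3, 4, 4, 4, 5, 7, 9, 15]
ends:   [5, 5, 6, 6, 7, 10, 14, 16]
s3→1 s4→2 s4→3 s4→4  — peak 4.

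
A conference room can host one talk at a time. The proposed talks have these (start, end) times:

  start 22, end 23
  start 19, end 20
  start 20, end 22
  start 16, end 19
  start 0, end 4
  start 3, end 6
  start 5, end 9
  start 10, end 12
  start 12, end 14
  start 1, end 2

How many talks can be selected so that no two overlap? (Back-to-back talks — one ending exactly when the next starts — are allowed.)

8

Greedy by earliest finish: after sorting by end time, pick each interval compatible with the last pick.
Sorted by end: (1,2)  (0,4)  (3,6)  (5,9)  (10,12)  (12,14)  (16,19)  (19,20)  (20,22)  (22,23)
take (1,2); take (3,6); take (10,12); take (12,14); take (16,19); take (19,20); take (20,22); take (22,23).
Selected 8 talks.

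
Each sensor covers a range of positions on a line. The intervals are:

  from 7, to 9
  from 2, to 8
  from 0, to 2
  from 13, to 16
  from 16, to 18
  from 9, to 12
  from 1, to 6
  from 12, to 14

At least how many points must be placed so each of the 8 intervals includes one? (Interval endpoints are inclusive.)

Sort by right endpoint; whenever an interval is uncovered, place a point at its right end.
By right end: [0,2]  [1,6]  [2,8]  [7,9]  [9,12]  [12,14]  [13,16]  [16,18]
[0,2] uncovered → point at 2; [7,9] uncovered → point at 9; [12,14] uncovered → point at 14; [16,18] uncovered → point at 18.
Points: 2, 9, 14, 18 (4 total).

4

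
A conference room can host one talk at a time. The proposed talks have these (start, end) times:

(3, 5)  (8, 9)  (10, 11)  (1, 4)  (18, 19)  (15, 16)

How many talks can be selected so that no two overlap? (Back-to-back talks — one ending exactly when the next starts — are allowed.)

Sort by end time and greedily take each interval whose start is ≥ the last chosen end.
By end time: (1,4), (3,5), (8,9), (10,11), (15,16), (18,19).
Pick (1,4); next start ≥ 4 → (8,9); next start ≥ 9 → (10,11); next start ≥ 11 → (15,16); next start ≥ 16 → (18,19).
Selected 5 talks.

5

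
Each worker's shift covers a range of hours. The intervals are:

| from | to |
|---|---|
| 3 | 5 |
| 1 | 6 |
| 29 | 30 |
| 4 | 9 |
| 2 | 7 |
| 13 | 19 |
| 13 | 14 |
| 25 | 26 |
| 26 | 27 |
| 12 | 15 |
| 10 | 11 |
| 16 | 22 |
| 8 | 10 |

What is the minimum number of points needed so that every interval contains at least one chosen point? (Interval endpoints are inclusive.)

6

Sorted: [3,5] [1,6] [2,7] [4,9] [8,10] [10,11] [13,14] [12,15] [13,19] [16,22] [25,26] [26,27] [29,30]
{[3,5],[1,6],[2,7],[4,9]} hit by 5; {[8,10],[10,11]} hit by 10; {[13,14],[12,15],[13,19]} hit by 14; {[16,22]} hit by 22; {[25,26],[26,27]} hit by 26; {[29,30]} hit by 30.
Points: 5, 10, 14, 22, 26, 30 (6 total).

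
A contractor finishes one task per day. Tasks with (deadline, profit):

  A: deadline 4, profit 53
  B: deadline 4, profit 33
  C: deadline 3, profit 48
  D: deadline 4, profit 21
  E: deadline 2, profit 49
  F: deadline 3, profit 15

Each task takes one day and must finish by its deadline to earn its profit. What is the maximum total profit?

Take jobs in profit order; each goes to the latest open slot no later than its deadline.
By profit: A(d4,53), E(d2,49), C(d3,48), B(d4,33), D(d4,21), F(d3,15)
A→slot 4; E→slot 2; C→slot 3; B→slot 1; D skipped; F skipped.
Profit = 33 + 49 + 48 + 53 = 183

183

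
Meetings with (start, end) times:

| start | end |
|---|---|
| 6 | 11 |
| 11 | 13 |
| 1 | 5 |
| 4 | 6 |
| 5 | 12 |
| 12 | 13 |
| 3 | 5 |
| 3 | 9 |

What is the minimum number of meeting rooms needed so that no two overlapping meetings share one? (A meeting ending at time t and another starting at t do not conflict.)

4

Events (time:±→running): 1:+→1 3:+→2 3:+→3 4:+→4 … peak 4.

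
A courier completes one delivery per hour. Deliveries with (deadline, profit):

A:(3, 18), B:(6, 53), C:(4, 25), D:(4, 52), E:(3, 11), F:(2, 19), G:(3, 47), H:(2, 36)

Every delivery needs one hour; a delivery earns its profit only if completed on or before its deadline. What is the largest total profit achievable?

213

Sort by profit descending; place each in the latest free slot ≤ its deadline.
By profit: B(d6,53), D(d4,52), G(d3,47), H(d2,36), C(d4,25), F(d2,19), A(d3,18), E(d3,11)
B→slot 6; D→slot 4; G→slot 3; H→slot 2; C→slot 1; F skipped; A skipped; E skipped.
Profit = 25 + 36 + 47 + 52 + 53 = 213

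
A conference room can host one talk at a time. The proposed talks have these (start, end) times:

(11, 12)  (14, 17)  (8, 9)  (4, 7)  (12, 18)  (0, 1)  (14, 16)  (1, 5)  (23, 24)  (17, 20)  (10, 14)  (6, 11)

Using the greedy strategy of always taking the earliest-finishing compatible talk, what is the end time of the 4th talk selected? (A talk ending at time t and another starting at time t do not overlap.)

12

Greedy by earliest finish: after sorting by end time, pick each interval compatible with the last pick.
By end time: (0,1), (1,5), (4,7), (8,9), (6,11), (11,12), (10,14), (14,16), (14,17), (12,18), (17,20), (23,24).
Pick (0,1); next start ≥ 1 → (1,5); next start ≥ 5 → (8,9); next start ≥ 9 → (11,12); next start ≥ 12 → (14,16); next start ≥ 16 → (17,20); next start ≥ 20 → (23,24).
Selected: (0,1) (1,5) (8,9) (11,12) (14,16) (17,20) (23,24)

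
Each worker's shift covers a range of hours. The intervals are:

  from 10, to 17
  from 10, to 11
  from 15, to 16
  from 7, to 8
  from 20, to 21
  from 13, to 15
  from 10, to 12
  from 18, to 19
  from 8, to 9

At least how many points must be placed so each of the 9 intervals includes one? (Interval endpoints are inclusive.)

5

Sorted: [7,8] [8,9] [10,11] [10,12] [13,15] [15,16] [10,17] [18,19] [20,21]
{[7,8],[8,9]} hit by 8; {[10,11],[10,12]} hit by 11; {[13,15],[15,16],[10,17]} hit by 15; {[18,19]} hit by 19; {[20,21]} hit by 21.
Points: 8, 11, 15, 19, 21 (5 total).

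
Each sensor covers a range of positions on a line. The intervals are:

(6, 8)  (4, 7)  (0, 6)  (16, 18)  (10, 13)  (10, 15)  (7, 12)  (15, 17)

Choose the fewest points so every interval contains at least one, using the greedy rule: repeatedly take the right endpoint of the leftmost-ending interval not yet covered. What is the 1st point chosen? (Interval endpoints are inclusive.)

By right end: [0,6]  [4,7]  [6,8]  [7,12]  [10,13]  [10,15]  [15,17]  [16,18]
[0,6] uncovered → point at 6; [7,12] uncovered → point at 12; [15,17] uncovered → point at 17.
Points: 6, 12, 17 (3 total).

6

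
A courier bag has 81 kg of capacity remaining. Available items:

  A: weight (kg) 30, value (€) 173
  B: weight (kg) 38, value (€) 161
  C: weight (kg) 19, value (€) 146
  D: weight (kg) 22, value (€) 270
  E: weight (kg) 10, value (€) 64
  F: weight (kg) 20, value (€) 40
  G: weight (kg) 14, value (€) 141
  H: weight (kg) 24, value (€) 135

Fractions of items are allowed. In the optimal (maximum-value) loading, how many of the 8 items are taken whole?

4

Sort by value per unit weight and fill in that order.
Ratios (sorted): D 12.27, G 10.07, C 7.68, E 6.40, A 5.77, H 5.62, B 4.24, F 2.00
take D (22 @ 270); take G (14 @ 141); take C (19 @ 146); take E (10 @ 64); take 16/30 of A → 92.27. Capacity used 81/81.
4 item(s) taken whole; one partial (take 16/30 of A).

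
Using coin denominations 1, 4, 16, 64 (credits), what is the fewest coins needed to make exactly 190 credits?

190 − 2×64→62 − 3×16→14 − 3×4→2 − 2×1→0
Total coins = 2 + 3 + 3 + 2 = 10

10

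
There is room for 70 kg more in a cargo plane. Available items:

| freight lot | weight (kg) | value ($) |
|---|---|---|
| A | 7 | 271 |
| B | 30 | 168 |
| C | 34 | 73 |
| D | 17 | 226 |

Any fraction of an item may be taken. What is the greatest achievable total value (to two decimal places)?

Greedy by value/weight ratio, highest first.
Ratios (sorted): A 38.71, D 13.29, B 5.60, C 2.15
take A (7 @ 271); take D (17 @ 226); take B (30 @ 168); take 16/34 of C → 34.35. Capacity used 70/70.
Total value = 699.35

699.35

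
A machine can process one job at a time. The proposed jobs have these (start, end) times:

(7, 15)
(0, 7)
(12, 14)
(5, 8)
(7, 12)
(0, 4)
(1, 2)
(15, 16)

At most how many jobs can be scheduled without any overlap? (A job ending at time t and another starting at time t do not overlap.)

Sorted by end: (1,2)  (0,4)  (0,7)  (5,8)  (7,12)  (12,14)  (7,15)  (15,16)
take (1,2); take (5,8); take (12,14); skip (7,15); take (15,16).
Selected 4 jobs.

4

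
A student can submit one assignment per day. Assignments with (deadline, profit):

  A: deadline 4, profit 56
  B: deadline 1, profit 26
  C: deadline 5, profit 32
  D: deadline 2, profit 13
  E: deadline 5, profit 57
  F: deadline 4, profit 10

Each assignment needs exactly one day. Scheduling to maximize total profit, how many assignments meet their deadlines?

5

By profit: E(d5,57), A(d4,56), C(d5,32), B(d1,26), D(d2,13), F(d4,10)
E→slot 5; A→slot 4; C→slot 3; B→slot 1; D→slot 2; F skipped.
5 of 6 scheduled.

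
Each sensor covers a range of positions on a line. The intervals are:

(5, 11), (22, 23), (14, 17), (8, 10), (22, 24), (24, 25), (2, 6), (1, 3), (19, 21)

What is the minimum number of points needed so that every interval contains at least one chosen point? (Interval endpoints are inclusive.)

6

Sorted: [1,3] [2,6] [8,10] [5,11] [14,17] [19,21] [22,23] [22,24] [24,25]
{[1,3],[2,6]} hit by 3; {[8,10],[5,11]} hit by 10; {[14,17]} hit by 17; {[19,21]} hit by 21; {[22,23],[22,24]} hit by 23; {[24,25]} hit by 25.
Points: 3, 10, 17, 21, 23, 25 (6 total).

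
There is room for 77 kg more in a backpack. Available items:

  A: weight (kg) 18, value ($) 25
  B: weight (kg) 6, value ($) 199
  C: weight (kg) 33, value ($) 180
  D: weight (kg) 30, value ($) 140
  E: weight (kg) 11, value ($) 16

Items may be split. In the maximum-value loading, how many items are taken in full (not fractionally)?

Ratios (sorted): B 33.17, C 5.45, D 4.67, E 1.45, A 1.39
take B (6 @ 199); take C (33 @ 180); take D (30 @ 140); take 8/11 of E → 11.64. Capacity used 77/77.
3 item(s) taken whole; one partial (take 8/11 of E).

3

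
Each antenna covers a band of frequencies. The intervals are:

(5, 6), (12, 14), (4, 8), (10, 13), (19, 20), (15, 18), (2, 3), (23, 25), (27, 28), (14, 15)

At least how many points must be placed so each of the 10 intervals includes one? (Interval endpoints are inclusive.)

7

Sort by right endpoint; whenever an interval is uncovered, place a point at its right end.
Sorted: [2,3] [5,6] [4,8] [10,13] [12,14] [14,15] [15,18] [19,20] [23,25] [27,28]
{[2,3]} hit by 3; {[5,6],[4,8]} hit by 6; {[10,13],[12,14]} hit by 13; {[14,15],[15,18]} hit by 15; {[19,20]} hit by 20; {[23,25]} hit by 25; {[27,28]} hit by 28.
Points: 3, 6, 13, 15, 20, 25, 28 (7 total).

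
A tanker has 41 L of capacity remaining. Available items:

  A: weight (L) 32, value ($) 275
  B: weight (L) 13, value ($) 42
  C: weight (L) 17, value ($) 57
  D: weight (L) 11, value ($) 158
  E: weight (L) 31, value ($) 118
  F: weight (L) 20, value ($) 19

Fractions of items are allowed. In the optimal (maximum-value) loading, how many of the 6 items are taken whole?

1

Greedy by value/weight ratio, highest first.
Ratios (sorted): D 14.36, A 8.59, E 3.81, C 3.35, B 3.23, F 0.95
take D (11 @ 158); take 30/32 of A → 257.81. Capacity used 41/41.
1 item(s) taken whole; one partial (take 30/32 of A).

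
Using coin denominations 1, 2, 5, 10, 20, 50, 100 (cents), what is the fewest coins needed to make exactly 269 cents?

Use the largest denomination that fits, subtract, and repeat.
269 = 2×100 + 1×50 + 1×10 + 1×5 + 2×2
Total coins = 2 + 1 + 1 + 1 + 2 = 7

7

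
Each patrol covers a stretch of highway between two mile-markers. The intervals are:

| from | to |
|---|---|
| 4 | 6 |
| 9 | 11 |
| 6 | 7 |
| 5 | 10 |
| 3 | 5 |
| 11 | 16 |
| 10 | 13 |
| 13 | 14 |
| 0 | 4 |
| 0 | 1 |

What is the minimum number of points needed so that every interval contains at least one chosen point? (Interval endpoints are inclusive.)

5

Process intervals by earliest right end; each time one isn't hit yet, stab at its right endpoint.
By right end: [0,1]  [0,4]  [3,5]  [4,6]  [6,7]  [5,10]  [9,11]  [10,13]  [13,14]  [11,16]
[0,1] uncovered → point at 1; [3,5] uncovered → point at 5; [6,7] uncovered → point at 7; [9,11] uncovered → point at 11; [13,14] uncovered → point at 14.
Points: 1, 5, 7, 11, 14 (5 total).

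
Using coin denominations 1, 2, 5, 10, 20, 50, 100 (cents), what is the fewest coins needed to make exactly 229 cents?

229 = 2×100 + 1×20 + 1×5 + 2×2
Total coins = 2 + 1 + 1 + 2 = 6

6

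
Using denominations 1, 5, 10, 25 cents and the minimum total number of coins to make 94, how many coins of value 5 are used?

Greedy: take as many of the largest coin as possible, then repeat with the remainder.
94 = 3×25 + 1×10 + 1×5 + 4×1
Count of 5: 1

1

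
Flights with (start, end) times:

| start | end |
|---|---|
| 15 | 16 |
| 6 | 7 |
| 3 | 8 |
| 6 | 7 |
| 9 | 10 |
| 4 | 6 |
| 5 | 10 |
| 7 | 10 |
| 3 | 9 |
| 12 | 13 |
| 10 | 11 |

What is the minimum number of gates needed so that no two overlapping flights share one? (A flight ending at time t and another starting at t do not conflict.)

The answer is the maximum number of intervals overlapping at any instant.
starts: [3, 3, 4, 5, 6, 6, 7, 9, 10, 12, 15]
ends:   [6, 7, 7, 8, 9, 10, 10, 10, 11, 13, 16]
s3→1 s3→2 s4→3 s5→4 e6→3 s6→4 s6→5  — peak 5.

5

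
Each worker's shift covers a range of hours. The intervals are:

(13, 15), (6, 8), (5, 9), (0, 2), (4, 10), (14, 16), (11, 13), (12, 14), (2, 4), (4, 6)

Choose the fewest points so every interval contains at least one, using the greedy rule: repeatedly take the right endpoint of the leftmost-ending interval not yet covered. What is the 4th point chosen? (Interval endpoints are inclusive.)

16

By right end: [0,2]  [2,4]  [4,6]  [6,8]  [5,9]  [4,10]  [11,13]  [12,14]  [13,15]  [14,16]
[0,2] uncovered → point at 2; [4,6] uncovered → point at 6; [11,13] uncovered → point at 13; [14,16] uncovered → point at 16.
Points: 2, 6, 13, 16 (4 total).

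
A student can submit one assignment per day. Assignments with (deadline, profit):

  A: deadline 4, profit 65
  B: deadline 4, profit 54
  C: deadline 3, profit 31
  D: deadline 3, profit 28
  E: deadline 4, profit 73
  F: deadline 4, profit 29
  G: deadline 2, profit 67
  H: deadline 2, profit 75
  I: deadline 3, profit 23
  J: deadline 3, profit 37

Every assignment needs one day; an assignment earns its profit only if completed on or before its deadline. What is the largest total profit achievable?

280

Sort by profit descending; place each in the latest free slot ≤ its deadline.
Profit order: H=75 E=73 G=67 A=65 B=54 J=37 C=31 F=29 D=28 I=23
Assign: H→slot 2, E→slot 4, G→slot 1, A→slot 3, B skipped, J skipped, C skipped, F skipped, D skipped, I skipped.
Slots: [1:G] [2:H] [3:A] [4:E]
Profit = 67 + 75 + 65 + 73 = 280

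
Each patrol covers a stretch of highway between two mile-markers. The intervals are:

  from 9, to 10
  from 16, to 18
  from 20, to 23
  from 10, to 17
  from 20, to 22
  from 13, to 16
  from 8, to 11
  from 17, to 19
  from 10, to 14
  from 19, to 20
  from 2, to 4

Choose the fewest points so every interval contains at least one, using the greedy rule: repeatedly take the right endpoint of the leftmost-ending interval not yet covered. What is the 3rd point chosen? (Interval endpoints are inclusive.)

Sorted: [2,4] [9,10] [8,11] [10,14] [13,16] [10,17] [16,18] [17,19] [19,20] [20,22] [20,23]
{[2,4]} hit by 4; {[9,10],[8,11],[10,14]} hit by 10; {[13,16],[10,17],[16,18]} hit by 16; {[17,19],[19,20]} hit by 19; {[20,22],[20,23]} hit by 22.
Points: 4, 10, 16, 19, 22 (5 total).

16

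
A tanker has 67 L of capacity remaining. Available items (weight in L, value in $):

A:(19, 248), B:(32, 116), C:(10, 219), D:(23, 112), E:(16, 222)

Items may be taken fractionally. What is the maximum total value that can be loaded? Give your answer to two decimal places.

Greedy by value/weight ratio, highest first.
Order: C (219/10=21.90) > E (222/16=13.88) > A (248/19=13.05) > D (112/23=4.87) > B (116/32=3.62)
Fill: take C (10 @ 219) → take E (16 @ 222) → take A (19 @ 248) → take 22/23 of D → 107.13; 67/67 used.
Total value = 796.13

796.13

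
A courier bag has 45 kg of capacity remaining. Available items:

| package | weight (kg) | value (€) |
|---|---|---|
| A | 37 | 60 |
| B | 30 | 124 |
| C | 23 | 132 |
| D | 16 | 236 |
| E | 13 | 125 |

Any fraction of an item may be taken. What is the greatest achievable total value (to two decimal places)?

Ratios (sorted): D 14.75, E 9.62, C 5.74, B 4.13, A 1.62
take D (16 @ 236); take E (13 @ 125); take 16/23 of C → 91.83. Capacity used 45/45.
Total value = 452.83

452.83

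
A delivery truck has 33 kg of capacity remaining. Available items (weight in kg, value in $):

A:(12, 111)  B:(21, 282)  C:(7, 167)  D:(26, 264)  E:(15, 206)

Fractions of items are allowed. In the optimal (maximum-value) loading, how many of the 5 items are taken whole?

2

Greedy by value/weight ratio, highest first.
Order: C (167/7=23.86) > E (206/15=13.73) > B (282/21=13.43) > D (264/26=10.15) > A (111/12=9.25)
Fill: take C (7 @ 167) → take E (15 @ 206) → take 11/21 of B → 147.71; 33/33 used.
2 item(s) taken whole; one partial (take 11/21 of B).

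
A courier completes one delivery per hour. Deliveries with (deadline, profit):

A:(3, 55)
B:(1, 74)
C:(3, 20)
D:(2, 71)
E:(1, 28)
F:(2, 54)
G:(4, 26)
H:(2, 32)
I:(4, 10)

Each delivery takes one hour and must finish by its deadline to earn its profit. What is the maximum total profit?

226

Profit order: B=74 D=71 A=55 F=54 H=32 E=28 G=26 C=20 I=10
Assign: B→slot 1, D→slot 2, A→slot 3, F skipped, H skipped, E skipped, G→slot 4, C skipped, I skipped.
Slots: [1:B] [2:D] [3:A] [4:G]
Profit = 74 + 71 + 55 + 26 = 226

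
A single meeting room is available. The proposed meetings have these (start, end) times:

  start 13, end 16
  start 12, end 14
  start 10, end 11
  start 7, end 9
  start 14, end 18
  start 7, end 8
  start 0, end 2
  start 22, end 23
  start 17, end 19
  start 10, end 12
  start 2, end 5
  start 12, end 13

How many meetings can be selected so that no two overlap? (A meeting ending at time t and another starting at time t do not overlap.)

Sorted by end: (0,2)  (2,5)  (7,8)  (7,9)  (10,11)  (10,12)  (12,13)  (12,14)  (13,16)  (14,18)  (17,19)  (22,23)
take (0,2); take (2,5); take (7,8); take (10,11); skip (10,12); take (12,13); take (13,16); skip (14,18); take (17,19); take (22,23).
Selected 8 meetings.

8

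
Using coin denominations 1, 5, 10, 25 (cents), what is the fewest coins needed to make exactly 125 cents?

5

Use the largest denomination that fits, subtract, and repeat.
125 = 5×25
Total coins = 5 = 5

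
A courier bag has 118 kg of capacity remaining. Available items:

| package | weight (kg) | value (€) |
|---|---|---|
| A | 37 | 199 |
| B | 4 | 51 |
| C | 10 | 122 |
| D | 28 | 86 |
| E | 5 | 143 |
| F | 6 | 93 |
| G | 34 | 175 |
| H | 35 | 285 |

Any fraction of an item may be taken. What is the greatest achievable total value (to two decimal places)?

1001.09

Greedy by value/weight ratio, highest first.
Ratios (sorted): E 28.60, F 15.50, B 12.75, C 12.20, H 8.14, A 5.38, G 5.15, D 3.07
take E (5 @ 143); take F (6 @ 93); take B (4 @ 51); take C (10 @ 122); take H (35 @ 285); take A (37 @ 199); take 21/34 of G → 108.09. Capacity used 118/118.
Total value = 1001.09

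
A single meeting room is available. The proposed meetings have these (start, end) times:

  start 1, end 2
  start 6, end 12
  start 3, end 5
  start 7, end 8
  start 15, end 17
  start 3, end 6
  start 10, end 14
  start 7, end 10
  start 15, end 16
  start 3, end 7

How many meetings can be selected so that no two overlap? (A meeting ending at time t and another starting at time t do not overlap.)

By end time: (1,2), (3,5), (3,6), (3,7), (7,8), (7,10), (6,12), (10,14), (15,16), (15,17).
Pick (1,2); next start ≥ 2 → (3,5); next start ≥ 5 → (7,8); next start ≥ 8 → (10,14); next start ≥ 14 → (15,16).
Selected 5 meetings.

5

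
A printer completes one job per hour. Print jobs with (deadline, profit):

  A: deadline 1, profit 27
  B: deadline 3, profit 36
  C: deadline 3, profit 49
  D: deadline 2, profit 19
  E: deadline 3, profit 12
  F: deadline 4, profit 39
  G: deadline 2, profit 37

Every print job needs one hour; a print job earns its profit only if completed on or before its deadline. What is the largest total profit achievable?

161

By profit: C(d3,49), F(d4,39), G(d2,37), B(d3,36), A(d1,27), D(d2,19), E(d3,12)
C→slot 3; F→slot 4; G→slot 2; B→slot 1; A skipped; D skipped; E skipped.
Profit = 36 + 37 + 49 + 39 = 161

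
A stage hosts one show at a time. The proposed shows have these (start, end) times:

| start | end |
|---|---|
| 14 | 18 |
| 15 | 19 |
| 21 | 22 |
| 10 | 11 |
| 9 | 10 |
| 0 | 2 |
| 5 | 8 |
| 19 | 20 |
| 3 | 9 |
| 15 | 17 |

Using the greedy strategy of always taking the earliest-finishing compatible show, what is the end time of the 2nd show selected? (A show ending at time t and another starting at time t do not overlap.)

Sort by end time and greedily take each interval whose start is ≥ the last chosen end.
By end time: (0,2), (5,8), (3,9), (9,10), (10,11), (15,17), (14,18), (15,19), (19,20), (21,22).
Pick (0,2); next start ≥ 2 → (5,8); next start ≥ 8 → (9,10); next start ≥ 10 → (10,11); next start ≥ 11 → (15,17); next start ≥ 17 → (19,20); next start ≥ 20 → (21,22).
Selected: (0,2) (5,8) (9,10) (10,11) (15,17) (19,20) (21,22)

8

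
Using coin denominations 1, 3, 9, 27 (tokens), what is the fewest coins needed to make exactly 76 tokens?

6

76 − 2×27→22 − 2×9→4 − 1×3→1 − 1×1→0
Total coins = 2 + 2 + 1 + 1 = 6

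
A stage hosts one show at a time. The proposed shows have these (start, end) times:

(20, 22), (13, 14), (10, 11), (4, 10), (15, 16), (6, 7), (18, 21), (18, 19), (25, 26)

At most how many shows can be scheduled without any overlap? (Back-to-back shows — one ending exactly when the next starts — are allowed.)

Greedy by earliest finish: after sorting by end time, pick each interval compatible with the last pick.
Sorted by end: (6,7)  (4,10)  (10,11)  (13,14)  (15,16)  (18,19)  (18,21)  (20,22)  (25,26)
take (6,7); skip (4,10); take (10,11); take (13,14); take (15,16); take (18,19); take (20,22); take (25,26).
Selected 7 shows.

7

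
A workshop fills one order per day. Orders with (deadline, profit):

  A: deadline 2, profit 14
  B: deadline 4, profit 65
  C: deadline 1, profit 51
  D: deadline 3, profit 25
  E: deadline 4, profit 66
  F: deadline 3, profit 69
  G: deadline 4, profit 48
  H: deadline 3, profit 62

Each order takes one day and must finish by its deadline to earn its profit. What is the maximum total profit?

Profit order: F=69 E=66 B=65 H=62 C=51 G=48 D=25 A=14
Assign: F→slot 3, E→slot 4, B→slot 2, H→slot 1, C skipped, G skipped, D skipped, A skipped.
Slots: [1:H] [2:B] [3:F] [4:E]
Profit = 62 + 65 + 69 + 66 = 262

262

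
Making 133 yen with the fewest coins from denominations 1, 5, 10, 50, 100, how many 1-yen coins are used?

3

Greedy: take as many of the largest coin as possible, then repeat with the remainder.
133 = 1×100 + 3×10 + 3×1
Count of 1: 3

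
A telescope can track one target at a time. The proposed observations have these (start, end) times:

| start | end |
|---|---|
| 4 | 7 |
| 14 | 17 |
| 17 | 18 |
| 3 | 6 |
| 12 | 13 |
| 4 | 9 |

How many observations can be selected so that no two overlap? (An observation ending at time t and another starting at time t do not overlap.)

4

Sorted by end: (3,6)  (4,7)  (4,9)  (12,13)  (14,17)  (17,18)
take (3,6); skip (4,9); take (12,13); take (14,17); take (17,18).
Selected 4 observations.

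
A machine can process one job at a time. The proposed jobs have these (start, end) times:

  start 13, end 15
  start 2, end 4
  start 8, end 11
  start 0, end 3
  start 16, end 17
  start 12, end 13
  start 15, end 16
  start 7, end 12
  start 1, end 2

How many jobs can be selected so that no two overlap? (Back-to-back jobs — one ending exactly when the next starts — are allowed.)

7

Sort by end time and greedily take each interval whose start is ≥ the last chosen end.
By end time: (1,2), (0,3), (2,4), (8,11), (7,12), (12,13), (13,15), (15,16), (16,17).
Pick (1,2); next start ≥ 2 → (2,4); next start ≥ 4 → (8,11); next start ≥ 11 → (12,13); next start ≥ 13 → (13,15); next start ≥ 15 → (15,16); next start ≥ 16 → (16,17).
Selected 7 jobs.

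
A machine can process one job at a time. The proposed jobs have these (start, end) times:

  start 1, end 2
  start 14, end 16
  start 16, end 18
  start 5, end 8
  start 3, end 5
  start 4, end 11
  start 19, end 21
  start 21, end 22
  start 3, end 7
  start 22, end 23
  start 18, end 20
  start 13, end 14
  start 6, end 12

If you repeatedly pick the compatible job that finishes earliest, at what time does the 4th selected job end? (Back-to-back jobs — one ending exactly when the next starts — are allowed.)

14

Sorted by end: (1,2)  (3,5)  (3,7)  (5,8)  (4,11)  (6,12)  (13,14)  (14,16)  (16,18)  (18,20)  (19,21)  (21,22)  (22,23)
take (1,2); take (3,5); take (5,8); skip (6,12); take (13,14); take (14,16); take (16,18); take (18,20); skip (19,21); take (21,22); take (22,23).
Selected: (1,2) (3,5) (5,8) (13,14) (14,16) (16,18) (18,20) (21,22) (22,23)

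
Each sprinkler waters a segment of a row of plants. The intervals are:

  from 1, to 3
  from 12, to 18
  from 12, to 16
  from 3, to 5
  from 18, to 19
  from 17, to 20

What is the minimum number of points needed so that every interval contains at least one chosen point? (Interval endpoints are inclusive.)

3

Process intervals by earliest right end; each time one isn't hit yet, stab at its right endpoint.
By right end: [1,3]  [3,5]  [12,16]  [12,18]  [18,19]  [17,20]
[1,3] uncovered → point at 3; [12,16] uncovered → point at 16; [18,19] uncovered → point at 19.
Points: 3, 16, 19 (3 total).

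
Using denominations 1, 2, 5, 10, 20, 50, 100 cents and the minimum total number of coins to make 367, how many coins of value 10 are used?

1

Use the largest denomination that fits, subtract, and repeat.
367 = 3×100 + 1×50 + 1×10 + 1×5 + 1×2
Count of 10: 1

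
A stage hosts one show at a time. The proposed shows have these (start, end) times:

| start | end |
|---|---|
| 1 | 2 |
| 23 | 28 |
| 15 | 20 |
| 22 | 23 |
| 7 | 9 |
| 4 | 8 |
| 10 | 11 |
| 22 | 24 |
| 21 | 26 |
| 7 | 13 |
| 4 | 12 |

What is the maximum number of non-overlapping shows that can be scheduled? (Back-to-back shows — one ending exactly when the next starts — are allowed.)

6

Sorted by end: (1,2)  (4,8)  (7,9)  (10,11)  (4,12)  (7,13)  (15,20)  (22,23)  (22,24)  (21,26)  (23,28)
take (1,2); take (4,8); skip (7,9); take (10,11); skip (4,12); take (15,20); take (22,23); take (23,28).
Selected 6 shows.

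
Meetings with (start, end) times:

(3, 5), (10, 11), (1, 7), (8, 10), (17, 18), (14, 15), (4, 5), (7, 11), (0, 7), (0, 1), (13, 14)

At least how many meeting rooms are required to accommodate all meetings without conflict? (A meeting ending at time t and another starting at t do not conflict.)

4

Count concurrent intervals with a sweep; the peak is the room count.
Events (time:±→running): 0:+→1 0:+→2 1:-→1 1:+→2 3:+→3 4:+→4 … peak 4.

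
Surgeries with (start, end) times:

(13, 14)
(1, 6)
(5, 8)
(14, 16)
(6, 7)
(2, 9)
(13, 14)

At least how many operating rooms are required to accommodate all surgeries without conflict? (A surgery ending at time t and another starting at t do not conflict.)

Count concurrent intervals with a sweep; the peak is the room count.
Events (time:±→running): 1:+→1 2:+→2 5:+→3 … peak 3.

3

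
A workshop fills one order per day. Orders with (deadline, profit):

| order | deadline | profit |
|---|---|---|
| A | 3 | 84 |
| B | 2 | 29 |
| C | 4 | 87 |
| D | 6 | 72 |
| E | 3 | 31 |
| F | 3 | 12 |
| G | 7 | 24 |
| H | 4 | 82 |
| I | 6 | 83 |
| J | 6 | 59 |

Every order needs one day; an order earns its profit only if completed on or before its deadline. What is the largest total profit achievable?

491

Take jobs in profit order; each goes to the latest open slot no later than its deadline.
By profit: C(d4,87), A(d3,84), I(d6,83), H(d4,82), D(d6,72), J(d6,59), E(d3,31), B(d2,29), G(d7,24), F(d3,12)
C→slot 4; A→slot 3; I→slot 6; H→slot 2; D→slot 5; J→slot 1; E skipped; B skipped; G→slot 7; F skipped.
Profit = 59 + 82 + 84 + 87 + 72 + 83 + 24 = 491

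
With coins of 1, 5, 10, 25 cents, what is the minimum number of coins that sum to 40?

Use the largest denomination that fits, subtract, and repeat.
40 − 1×25→15 − 1×10→5 − 1×5→0
Total coins = 1 + 1 + 1 = 3

3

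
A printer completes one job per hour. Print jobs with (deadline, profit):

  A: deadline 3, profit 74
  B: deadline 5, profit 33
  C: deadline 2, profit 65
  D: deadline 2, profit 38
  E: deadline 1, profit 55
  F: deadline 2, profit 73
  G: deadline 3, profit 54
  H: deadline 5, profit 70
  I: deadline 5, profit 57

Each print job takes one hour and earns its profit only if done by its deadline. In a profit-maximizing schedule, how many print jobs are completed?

Profit order: A=74 F=73 H=70 C=65 I=57 E=55 G=54 D=38 B=33
Assign: A→slot 3, F→slot 2, H→slot 5, C→slot 1, I→slot 4, E skipped, G skipped, D skipped, B skipped.
Slots: [1:C] [2:F] [3:A] [4:I] [5:H]
5 of 9 scheduled.

5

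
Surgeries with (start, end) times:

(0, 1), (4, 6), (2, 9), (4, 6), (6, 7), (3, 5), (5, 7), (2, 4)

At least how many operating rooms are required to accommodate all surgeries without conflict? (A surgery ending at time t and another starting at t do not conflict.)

4

Count concurrent intervals with a sweep; the peak is the room count.
starts: [0, 2, 2, 3, 4, 4, 5, 6]
ends:   [1, 4, 5, 6, 6, 7, 7, 9]
s0→1 e1→0 s2→1 s2→2 s3→3 e4→2 s4→3 s4→4  — peak 4.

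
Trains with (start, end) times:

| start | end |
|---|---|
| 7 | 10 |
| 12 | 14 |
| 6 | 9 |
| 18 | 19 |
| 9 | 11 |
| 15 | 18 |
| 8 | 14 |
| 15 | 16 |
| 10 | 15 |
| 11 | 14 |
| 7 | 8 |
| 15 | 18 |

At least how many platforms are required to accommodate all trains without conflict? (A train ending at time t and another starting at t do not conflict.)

4

The answer is the maximum number of intervals overlapping at any instant.
starts: [6, 7, 7, 8, 9, 10, 11, 12, 15, 15, 15, 18]
ends:   [8, 9, 10, 11, 14, 14, 14, 15, 16, 18, 18, 19]
s6→1 s7→2 s7→3 e8→2 s8→3 e9→2 s9→3 e10→2 s10→3 e11→2 s11→3 s12→4  — peak 4.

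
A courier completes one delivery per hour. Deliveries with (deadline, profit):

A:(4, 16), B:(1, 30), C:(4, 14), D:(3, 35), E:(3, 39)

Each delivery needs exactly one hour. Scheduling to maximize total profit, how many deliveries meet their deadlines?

4

Take jobs in profit order; each goes to the latest open slot no later than its deadline.
Profit order: E=39 D=35 B=30 A=16 C=14
Assign: E→slot 3, D→slot 2, B→slot 1, A→slot 4, C skipped.
Slots: [1:B] [2:D] [3:E] [4:A]
4 of 5 scheduled.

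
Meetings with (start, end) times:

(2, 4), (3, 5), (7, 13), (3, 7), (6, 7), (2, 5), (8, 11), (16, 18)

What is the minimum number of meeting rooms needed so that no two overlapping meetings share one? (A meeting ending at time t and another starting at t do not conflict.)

4

Events (time:±→running): 2:+→1 2:+→2 3:+→3 3:+→4 … peak 4.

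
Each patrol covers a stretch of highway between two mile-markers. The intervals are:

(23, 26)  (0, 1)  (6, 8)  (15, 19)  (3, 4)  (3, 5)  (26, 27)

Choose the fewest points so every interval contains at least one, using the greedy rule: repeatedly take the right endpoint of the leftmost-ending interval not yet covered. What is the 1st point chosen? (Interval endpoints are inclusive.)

Process intervals by earliest right end; each time one isn't hit yet, stab at its right endpoint.
By right end: [0,1]  [3,4]  [3,5]  [6,8]  [15,19]  [23,26]  [26,27]
[0,1] uncovered → point at 1; [3,4] uncovered → point at 4; [6,8] uncovered → point at 8; [15,19] uncovered → point at 19; [23,26] uncovered → point at 26.
Points: 1, 4, 8, 19, 26 (5 total).

1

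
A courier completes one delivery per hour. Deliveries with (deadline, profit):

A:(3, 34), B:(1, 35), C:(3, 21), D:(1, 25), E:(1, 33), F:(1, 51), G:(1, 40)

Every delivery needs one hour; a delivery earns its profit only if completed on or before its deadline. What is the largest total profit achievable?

106

Sort by profit descending; place each in the latest free slot ≤ its deadline.
Profit order: F=51 G=40 B=35 A=34 E=33 D=25 C=21
Assign: F→slot 1, G skipped, B skipped, A→slot 3, E skipped, D skipped, C→slot 2.
Slots: [1:F] [2:C] [3:A]
Profit = 51 + 21 + 34 = 106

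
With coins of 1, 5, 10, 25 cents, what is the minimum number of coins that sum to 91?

6

Use the largest denomination that fits, subtract, and repeat.
91 − 3×25→16 − 1×10→6 − 1×5→1 − 1×1→0
Total coins = 3 + 1 + 1 + 1 = 6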